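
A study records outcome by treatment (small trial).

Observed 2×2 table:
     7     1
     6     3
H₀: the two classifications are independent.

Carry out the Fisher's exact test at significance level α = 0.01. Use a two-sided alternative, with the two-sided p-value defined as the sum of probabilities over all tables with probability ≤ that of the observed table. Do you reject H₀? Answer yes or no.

reject H₀: no

Margins: r₁=8, r₂=9, c₁=13, c₂=4, n=17
p_obs = C(8,7)·C(9,6)/C(17,13); sum pmf over tables with pmf ≤ p_obs
p-value (two-sided) = 0.57647
At α=0.01: p ≥ α → fail to reject H₀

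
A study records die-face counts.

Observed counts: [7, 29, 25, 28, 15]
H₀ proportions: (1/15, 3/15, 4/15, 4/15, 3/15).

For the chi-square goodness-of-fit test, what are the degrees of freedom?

degrees of freedom = 4

df = k − 1 = 5 − 1 = 4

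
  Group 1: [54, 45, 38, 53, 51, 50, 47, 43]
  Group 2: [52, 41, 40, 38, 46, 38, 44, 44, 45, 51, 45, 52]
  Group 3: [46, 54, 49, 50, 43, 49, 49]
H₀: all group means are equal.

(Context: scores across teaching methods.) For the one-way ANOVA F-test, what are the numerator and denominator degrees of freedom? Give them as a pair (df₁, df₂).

k = 3 groups, N = 27 total
df = (k−1, N−k) = (3−1, 27−3) = (2, 24)

degrees of freedom = [2, 24]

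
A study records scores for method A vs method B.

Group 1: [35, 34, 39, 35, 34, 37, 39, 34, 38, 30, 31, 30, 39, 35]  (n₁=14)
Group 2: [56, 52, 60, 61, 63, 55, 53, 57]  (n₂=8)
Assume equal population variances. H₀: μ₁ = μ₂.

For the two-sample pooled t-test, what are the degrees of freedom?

degrees of freedom = 20

df = n₁ + n₂ − 2 = 14 + 8 − 2 = 20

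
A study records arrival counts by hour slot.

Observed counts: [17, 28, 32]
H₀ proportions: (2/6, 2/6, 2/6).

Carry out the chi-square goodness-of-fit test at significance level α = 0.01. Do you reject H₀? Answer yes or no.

n = 77; E_i = n·p_i = [25.67, 25.67, 25.67]
χ² = (17−25.67)²/25.67 + (28−25.67)²/25.67 + (32−25.67)²/25.67 = 4.7013
df = 2
p-value (upper-tail) = 0.09531
At α=0.01: p ≥ α → fail to reject H₀

reject H₀: no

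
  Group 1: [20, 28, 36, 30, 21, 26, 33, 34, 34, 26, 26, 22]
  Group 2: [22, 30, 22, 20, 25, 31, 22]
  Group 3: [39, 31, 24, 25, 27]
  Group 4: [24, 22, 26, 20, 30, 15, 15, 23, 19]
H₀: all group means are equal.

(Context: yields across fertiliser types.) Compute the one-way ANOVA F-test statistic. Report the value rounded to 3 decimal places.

Group means [28.00, 24.57, 29.20, 21.56], grand mean 25.697
SSB = Σnᵢ(x̄ᵢ−x̄)² = 288.233; SSW = ΣΣ(x−x̄ᵢ)² = 780.737
MSB = 288.233/3 = 96.0777; MSW = 780.737/29 = 26.9219
F = MSB/MSW = 3.5688
df = (3, 29)

test statistic = 3.569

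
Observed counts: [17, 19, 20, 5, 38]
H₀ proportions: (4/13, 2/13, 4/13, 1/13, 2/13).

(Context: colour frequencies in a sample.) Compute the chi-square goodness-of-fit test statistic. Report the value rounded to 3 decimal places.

test statistic = 45.412

n = 99; E_i = n·p_i = [30.46, 15.23, 30.46, 7.62, 15.23]
χ² = (17−30.46)²/30.46 + (19−15.23)²/15.23 + (20−30.46)²/30.46 + (5−7.62)²/7.62 + (38−15.23)²/15.23 = 45.4116
df = 4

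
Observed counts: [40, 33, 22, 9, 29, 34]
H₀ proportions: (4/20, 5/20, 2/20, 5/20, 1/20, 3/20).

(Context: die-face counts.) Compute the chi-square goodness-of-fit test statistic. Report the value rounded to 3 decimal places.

n = 167; E_i = n·p_i = [33.40, 41.75, 16.70, 41.75, 8.35, 25.05]
χ² = (40−33.40)²/33.40 + (33−41.75)²/41.75 + (22−16.70)²/16.70 + (9−41.75)²/41.75 + (29−8.35)²/8.35 + (34−25.05)²/25.05 = 84.7764
df = 5

test statistic = 84.776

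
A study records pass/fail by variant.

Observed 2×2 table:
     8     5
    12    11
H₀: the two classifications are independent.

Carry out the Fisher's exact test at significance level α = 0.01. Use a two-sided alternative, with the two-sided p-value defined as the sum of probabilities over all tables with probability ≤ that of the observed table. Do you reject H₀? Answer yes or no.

reject H₀: no

Margins: r₁=13, r₂=23, c₁=20, c₂=16, n=36
p_obs = C(13,8)·C(23,12)/C(36,20); sum pmf over tables with pmf ≤ p_obs
p-value (two-sided) = 0.73136
At α=0.01: p ≥ α → fail to reject H₀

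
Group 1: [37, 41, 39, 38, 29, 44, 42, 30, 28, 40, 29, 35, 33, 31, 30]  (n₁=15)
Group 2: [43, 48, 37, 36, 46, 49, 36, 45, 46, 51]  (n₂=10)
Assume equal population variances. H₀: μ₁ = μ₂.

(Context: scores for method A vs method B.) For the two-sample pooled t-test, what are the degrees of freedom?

df = n₁ + n₂ − 2 = 15 + 10 − 2 = 23

degrees of freedom = 23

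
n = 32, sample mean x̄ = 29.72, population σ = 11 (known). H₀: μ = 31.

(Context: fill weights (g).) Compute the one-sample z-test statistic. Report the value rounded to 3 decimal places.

test statistic = -0.658

SE = σ/√n = 11/√32 = 1.9445
z = (x̄−μ₀)/SE = (29.72−31)/1.9445 = -0.6583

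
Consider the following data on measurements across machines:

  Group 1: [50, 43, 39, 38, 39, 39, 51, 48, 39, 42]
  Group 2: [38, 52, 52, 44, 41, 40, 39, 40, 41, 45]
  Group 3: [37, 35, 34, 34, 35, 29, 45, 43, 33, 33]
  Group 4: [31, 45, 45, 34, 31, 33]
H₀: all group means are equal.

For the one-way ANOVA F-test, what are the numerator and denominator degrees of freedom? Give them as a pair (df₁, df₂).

degrees of freedom = [3, 32]

k = 4 groups, N = 36 total
df = (k−1, N−k) = (4−1, 36−4) = (3, 32)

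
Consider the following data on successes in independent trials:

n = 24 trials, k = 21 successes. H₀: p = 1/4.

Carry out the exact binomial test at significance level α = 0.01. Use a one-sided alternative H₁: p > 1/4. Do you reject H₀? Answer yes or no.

reject H₀: yes

Exact binomial: n=24, k=21, p₀=1/4=0.2500
P(X≥21) from Σ C(n,i)·p₀^i·(1−p₀)^(n−i)
p-value (one-sided, H₁ greater) = 0.00000
At α=0.01: p < α → reject H₀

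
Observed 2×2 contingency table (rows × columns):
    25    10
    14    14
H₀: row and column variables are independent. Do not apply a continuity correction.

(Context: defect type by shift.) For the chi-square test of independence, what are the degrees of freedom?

degrees of freedom = 1

df = (r−1)(c−1) = (2−1)·(2−1) = 1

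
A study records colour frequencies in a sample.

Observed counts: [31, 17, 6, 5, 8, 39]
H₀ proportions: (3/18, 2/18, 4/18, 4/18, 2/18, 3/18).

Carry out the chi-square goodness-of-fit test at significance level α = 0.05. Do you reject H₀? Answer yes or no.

n = 106; E_i = n·p_i = [17.67, 11.78, 23.56, 23.56, 11.78, 17.67]
χ² = (31−17.67)²/17.67 + (17−11.78)²/11.78 + (6−23.56)²/23.56 + (5−23.56)²/23.56 + (8−11.78)²/11.78 + (39−17.67)²/17.67 = 67.0519
df = 5
p-value (upper-tail) = 0.00000
At α=0.05: p < α → reject H₀

reject H₀: yes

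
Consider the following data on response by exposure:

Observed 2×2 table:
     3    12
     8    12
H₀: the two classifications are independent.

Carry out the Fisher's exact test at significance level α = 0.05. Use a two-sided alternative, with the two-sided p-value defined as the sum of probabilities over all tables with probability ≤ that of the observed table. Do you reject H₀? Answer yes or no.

reject H₀: no

Margins: r₁=15, r₂=20, c₁=11, c₂=24, n=35
p_obs = C(15,3)·C(20,8)/C(35,11); sum pmf over tables with pmf ≤ p_obs
p-value (two-sided) = 0.28142
At α=0.05: p ≥ α → fail to reject H₀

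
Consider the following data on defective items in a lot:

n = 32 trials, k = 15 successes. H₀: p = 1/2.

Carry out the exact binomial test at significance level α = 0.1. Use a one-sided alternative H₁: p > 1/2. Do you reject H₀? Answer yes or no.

reject H₀: no

Exact binomial: n=32, k=15, p₀=1/2=0.5000
P(X≥15) from Σ C(n,i)·p₀^i·(1−p₀)^(n−i)
p-value (one-sided, H₁ greater) = 0.70169
At α=0.1: p ≥ α → fail to reject H₀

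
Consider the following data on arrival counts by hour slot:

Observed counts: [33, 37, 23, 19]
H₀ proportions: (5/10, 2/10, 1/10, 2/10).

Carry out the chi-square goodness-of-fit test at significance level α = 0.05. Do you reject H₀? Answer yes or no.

reject H₀: yes

n = 112; E_i = n·p_i = [56.00, 22.40, 11.20, 22.40]
χ² = (33−56.00)²/56.00 + (37−22.40)²/22.40 + (23−11.20)²/11.20 + (19−22.40)²/22.40 = 31.9107
df = 3
p-value (upper-tail) = 0.00000
At α=0.05: p < α → reject H₀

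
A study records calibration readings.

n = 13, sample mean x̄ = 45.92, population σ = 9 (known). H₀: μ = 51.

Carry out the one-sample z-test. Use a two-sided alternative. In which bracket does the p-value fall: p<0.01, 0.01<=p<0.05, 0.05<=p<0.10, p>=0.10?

p-value bracket: 0.01<=p<0.05

SE = σ/√n = 9/√13 = 2.4962
z = (x̄−μ₀)/SE = (45.92−51)/2.4962 = -2.0351
p-value (two-sided) = 0.04184
→ bracket: 0.01<=p<0.05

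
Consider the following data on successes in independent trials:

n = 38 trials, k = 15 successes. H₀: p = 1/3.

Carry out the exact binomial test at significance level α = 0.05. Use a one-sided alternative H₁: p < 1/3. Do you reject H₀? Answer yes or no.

reject H₀: no

Exact binomial: n=38, k=15, p₀=1/3=0.3333
P(X≤15) from Σ C(n,i)·p₀^i·(1−p₀)^(n−i)
p-value (one-sided, H₁ less) = 0.83556
At α=0.05: p ≥ α → fail to reject H₀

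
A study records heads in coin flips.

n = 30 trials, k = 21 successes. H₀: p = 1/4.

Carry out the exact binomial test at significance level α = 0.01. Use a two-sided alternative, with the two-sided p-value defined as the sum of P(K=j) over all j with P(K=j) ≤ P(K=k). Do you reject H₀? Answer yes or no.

reject H₀: yes

Exact binomial: n=30, k=21, p₀=1/4=0.2500
P(X=j) = C(n,j)·p₀^j·(1−p₀)^(n−j); p = Σ P(X=j) over j with P(X=j) ≤ P(X=21)
p-value (two-sided) = 0.00000
At α=0.01: p < α → reject H₀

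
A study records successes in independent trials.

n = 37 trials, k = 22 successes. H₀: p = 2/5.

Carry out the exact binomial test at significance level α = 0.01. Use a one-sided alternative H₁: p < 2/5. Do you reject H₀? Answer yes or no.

reject H₀: no

Exact binomial: n=37, k=22, p₀=2/5=0.4000
P(X≤22) from Σ C(n,i)·p₀^i·(1−p₀)^(n−i)
p-value (one-sided, H₁ less) = 0.99468
At α=0.01: p ≥ α → fail to reject H₀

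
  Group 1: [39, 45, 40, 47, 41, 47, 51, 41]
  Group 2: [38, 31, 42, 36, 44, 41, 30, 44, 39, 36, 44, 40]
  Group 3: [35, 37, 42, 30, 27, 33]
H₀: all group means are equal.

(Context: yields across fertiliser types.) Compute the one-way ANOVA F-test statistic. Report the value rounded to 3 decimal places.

Group means [43.88, 38.75, 34.00], grand mean 39.231
SSB = Σnᵢ(x̄ᵢ−x̄)² = 339.490; SSW = ΣΣ(x−x̄ᵢ)² = 519.125
MSB = 339.490/2 = 169.7452; MSW = 519.125/23 = 22.5707
F = MSB/MSW = 7.5206
df = (2, 23)

test statistic = 7.521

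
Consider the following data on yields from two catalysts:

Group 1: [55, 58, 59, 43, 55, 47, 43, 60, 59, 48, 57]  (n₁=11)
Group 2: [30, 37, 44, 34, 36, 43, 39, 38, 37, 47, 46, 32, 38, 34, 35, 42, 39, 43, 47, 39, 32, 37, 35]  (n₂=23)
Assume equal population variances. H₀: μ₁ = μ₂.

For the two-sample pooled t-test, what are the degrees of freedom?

degrees of freedom = 32

df = n₁ + n₂ − 2 = 11 + 23 − 2 = 32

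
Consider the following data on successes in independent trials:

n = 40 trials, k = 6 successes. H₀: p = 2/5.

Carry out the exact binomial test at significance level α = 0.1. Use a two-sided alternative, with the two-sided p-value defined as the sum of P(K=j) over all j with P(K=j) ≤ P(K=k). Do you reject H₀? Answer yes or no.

Exact binomial: n=40, k=6, p₀=2/5=0.4000
P(X=j) = C(n,j)·p₀^j·(1−p₀)^(n−j); p = Σ P(X=j) over j with P(X=j) ≤ P(X=6)
p-value (two-sided) = 0.00100
At α=0.1: p < α → reject H₀

reject H₀: yes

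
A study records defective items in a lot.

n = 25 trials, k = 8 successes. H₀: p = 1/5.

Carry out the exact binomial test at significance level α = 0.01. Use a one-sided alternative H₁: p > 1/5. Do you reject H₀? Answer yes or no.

Exact binomial: n=25, k=8, p₀=1/5=0.2000
P(X≥8) from Σ C(n,i)·p₀^i·(1−p₀)^(n−i)
p-value (one-sided, H₁ greater) = 0.10912
At α=0.01: p ≥ α → fail to reject H₀

reject H₀: no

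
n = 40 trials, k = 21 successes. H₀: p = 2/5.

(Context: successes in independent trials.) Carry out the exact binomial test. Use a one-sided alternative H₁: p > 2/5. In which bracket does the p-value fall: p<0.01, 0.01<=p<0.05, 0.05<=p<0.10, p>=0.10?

Exact binomial: n=40, k=21, p₀=2/5=0.4000
P(X≥21) from Σ C(n,i)·p₀^i·(1−p₀)^(n−i)
p-value (one-sided, H₁ greater) = 0.07435
→ bracket: 0.05<=p<0.10

p-value bracket: 0.05<=p<0.10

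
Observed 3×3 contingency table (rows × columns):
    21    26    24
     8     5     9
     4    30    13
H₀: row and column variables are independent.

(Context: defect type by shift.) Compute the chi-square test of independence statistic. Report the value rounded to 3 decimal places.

test statistic = 15.385

Row totals [71, 22, 47], col totals [33, 61, 46], n=140
χ² = (21−16.74)²/16.74 + (26−30.94)²/30.94 + (24−23.33)²/23.33 + (8−5.19)²/5.19 + (5−9.59)²/9.59 + (9−7.23)²/7.23 + (4−11.08)²/11.08 + (30−20.48)²/20.48 + (13−15.44)²/15.44 = 15.3847
df = 4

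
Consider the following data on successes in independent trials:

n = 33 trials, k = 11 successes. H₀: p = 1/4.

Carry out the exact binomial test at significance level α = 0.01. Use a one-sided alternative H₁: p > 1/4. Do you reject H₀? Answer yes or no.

reject H₀: no

Exact binomial: n=33, k=11, p₀=1/4=0.2500
P(X≥11) from Σ C(n,i)·p₀^i·(1−p₀)^(n−i)
p-value (one-sided, H₁ greater) = 0.18103
At α=0.01: p ≥ α → fail to reject H₀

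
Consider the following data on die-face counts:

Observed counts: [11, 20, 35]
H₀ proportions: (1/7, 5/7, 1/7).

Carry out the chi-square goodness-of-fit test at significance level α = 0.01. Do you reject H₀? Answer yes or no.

n = 66; E_i = n·p_i = [9.43, 47.14, 9.43]
χ² = (11−9.43)²/9.43 + (20−47.14)²/47.14 + (35−9.43)²/9.43 = 85.2424
df = 2
p-value (upper-tail) = 0.00000
At α=0.01: p < α → reject H₀

reject H₀: yes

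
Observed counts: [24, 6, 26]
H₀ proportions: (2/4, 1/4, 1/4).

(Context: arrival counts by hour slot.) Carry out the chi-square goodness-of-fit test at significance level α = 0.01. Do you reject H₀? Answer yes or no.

reject H₀: yes

n = 56; E_i = n·p_i = [28.00, 14.00, 14.00]
χ² = (24−28.00)²/28.00 + (6−14.00)²/14.00 + (26−14.00)²/14.00 = 15.4286
df = 2
p-value (upper-tail) = 0.00045
At α=0.01: p < α → reject H₀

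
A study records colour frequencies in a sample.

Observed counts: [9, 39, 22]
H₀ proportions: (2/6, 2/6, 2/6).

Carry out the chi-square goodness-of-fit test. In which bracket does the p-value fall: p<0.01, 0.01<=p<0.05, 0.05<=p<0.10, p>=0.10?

n = 70; E_i = n·p_i = [23.33, 23.33, 23.33]
χ² = (9−23.33)²/23.33 + (39−23.33)²/23.33 + (22−23.33)²/23.33 = 19.4000
df = 2
p-value (upper-tail) = 0.00006
→ bracket: p<0.01

p-value bracket: p<0.01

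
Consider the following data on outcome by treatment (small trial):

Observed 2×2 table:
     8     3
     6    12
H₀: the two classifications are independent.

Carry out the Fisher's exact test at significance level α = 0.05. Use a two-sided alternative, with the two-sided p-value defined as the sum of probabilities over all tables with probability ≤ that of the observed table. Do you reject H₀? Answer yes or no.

reject H₀: no

Margins: r₁=11, r₂=18, c₁=14, c₂=15, n=29
p_obs = C(11,8)·C(18,6)/C(29,14); sum pmf over tables with pmf ≤ p_obs
p-value (two-sided) = 0.06043
At α=0.05: p ≥ α → fail to reject H₀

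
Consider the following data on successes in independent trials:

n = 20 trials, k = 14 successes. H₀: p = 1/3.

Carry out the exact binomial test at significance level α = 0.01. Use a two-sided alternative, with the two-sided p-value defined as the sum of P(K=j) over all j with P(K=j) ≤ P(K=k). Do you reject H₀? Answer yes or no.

reject H₀: yes

Exact binomial: n=20, k=14, p₀=1/3=0.3333
P(X=j) = C(n,j)·p₀^j·(1−p₀)^(n−j); p = Σ P(X=j) over j with P(X=j) ≤ P(X=14)
p-value (two-sided) = 0.00118
At α=0.01: p < α → reject H₀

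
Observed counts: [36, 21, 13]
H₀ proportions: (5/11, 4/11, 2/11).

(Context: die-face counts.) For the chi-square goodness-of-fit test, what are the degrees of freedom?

degrees of freedom = 2

df = k − 1 = 3 − 1 = 2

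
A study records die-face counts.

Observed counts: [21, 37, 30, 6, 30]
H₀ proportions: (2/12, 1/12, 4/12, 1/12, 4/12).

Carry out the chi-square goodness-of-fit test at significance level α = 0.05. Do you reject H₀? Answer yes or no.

n = 124; E_i = n·p_i = [20.67, 10.33, 41.33, 10.33, 41.33]
χ² = (21−20.67)²/20.67 + (37−10.33)²/10.33 + (30−41.33)²/41.33 + (6−10.33)²/10.33 + (30−41.33)²/41.33 = 76.8548
df = 4
p-value (upper-tail) = 0.00000
At α=0.05: p < α → reject H₀

reject H₀: yes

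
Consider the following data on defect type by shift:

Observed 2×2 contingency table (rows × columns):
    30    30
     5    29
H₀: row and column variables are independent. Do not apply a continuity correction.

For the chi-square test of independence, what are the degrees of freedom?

df = (r−1)(c−1) = (2−1)·(2−1) = 1

degrees of freedom = 1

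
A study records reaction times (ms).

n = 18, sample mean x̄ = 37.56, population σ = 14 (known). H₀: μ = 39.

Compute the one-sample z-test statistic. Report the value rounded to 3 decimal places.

SE = σ/√n = 14/√18 = 3.2998
z = (x̄−μ₀)/SE = (37.56−39)/3.2998 = -0.4364

test statistic = -0.436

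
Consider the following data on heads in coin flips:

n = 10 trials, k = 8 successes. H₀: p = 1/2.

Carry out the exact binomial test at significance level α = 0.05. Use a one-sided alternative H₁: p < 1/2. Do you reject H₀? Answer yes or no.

Exact binomial: n=10, k=8, p₀=1/2=0.5000
P(X≤8) from Σ C(n,i)·p₀^i·(1−p₀)^(n−i)
p-value (one-sided, H₁ less) = 0.98926
At α=0.05: p ≥ α → fail to reject H₀

reject H₀: no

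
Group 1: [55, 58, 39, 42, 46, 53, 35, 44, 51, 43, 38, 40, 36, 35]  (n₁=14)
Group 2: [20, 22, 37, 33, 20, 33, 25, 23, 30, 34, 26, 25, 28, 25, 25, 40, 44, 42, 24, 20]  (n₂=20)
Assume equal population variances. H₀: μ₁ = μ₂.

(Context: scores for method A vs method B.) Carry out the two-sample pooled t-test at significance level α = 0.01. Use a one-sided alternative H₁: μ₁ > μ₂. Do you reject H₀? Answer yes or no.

x̄₁=43.929, s₁=7.641, n₁=14
x̄₂=28.800, s₂=7.481, n₂=20
s_p² = [13·7.641² + 19·7.481²]/32 = 56.9415
SE = √(s_p²·(1/14+1/20)) = 2.6295
t = (43.929−28.800)/2.6295 = 5.7534
df = 32
p-value (one-sided, H₁ greater) = 0.00000
At α=0.01: p < α → reject H₀

reject H₀: yes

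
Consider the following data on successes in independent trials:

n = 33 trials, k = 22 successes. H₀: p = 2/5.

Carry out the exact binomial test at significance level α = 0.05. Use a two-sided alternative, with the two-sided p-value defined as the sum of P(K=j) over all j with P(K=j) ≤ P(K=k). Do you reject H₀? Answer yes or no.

Exact binomial: n=33, k=22, p₀=2/5=0.4000
P(X=j) = C(n,j)·p₀^j·(1−p₀)^(n−j); p = Σ P(X=j) over j with P(X=j) ≤ P(X=22)
p-value (two-sided) = 0.00225
At α=0.05: p < α → reject H₀

reject H₀: yes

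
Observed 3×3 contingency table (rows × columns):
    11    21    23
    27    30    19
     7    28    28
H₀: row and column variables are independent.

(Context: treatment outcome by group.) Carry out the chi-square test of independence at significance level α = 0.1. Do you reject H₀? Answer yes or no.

Row totals [55, 76, 63], col totals [45, 79, 70], n=194
χ² = (11−12.76)²/12.76 + (21−22.40)²/22.40 + (23−19.85)²/19.85 + (27−17.63)²/17.63 + (30−30.95)²/30.95 + (19−27.42)²/27.42 + (7−14.61)²/14.61 + (28−25.65)²/25.65 + (28−22.73)²/22.73 = 13.8300
df = 4
p-value (upper-tail) = 0.00786
At α=0.1: p < α → reject H₀

reject H₀: yes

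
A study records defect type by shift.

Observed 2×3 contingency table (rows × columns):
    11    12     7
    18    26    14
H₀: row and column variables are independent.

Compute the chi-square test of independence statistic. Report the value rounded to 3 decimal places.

Row totals [30, 58], col totals [29, 38, 21], n=88
χ² = (11−9.89)²/9.89 + (12−12.95)²/12.95 + (7−7.16)²/7.16 + (18−19.11)²/19.11 + (26−25.05)²/25.05 + (14−13.84)²/13.84 = 0.3024
df = 2

test statistic = 0.302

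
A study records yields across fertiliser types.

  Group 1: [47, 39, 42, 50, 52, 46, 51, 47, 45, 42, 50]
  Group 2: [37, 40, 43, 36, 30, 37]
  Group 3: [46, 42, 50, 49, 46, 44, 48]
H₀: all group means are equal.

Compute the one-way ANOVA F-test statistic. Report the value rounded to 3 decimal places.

test statistic = 12.819

Group means [46.45, 37.17, 46.43], grand mean 44.125
SSB = Σnᵢ(x̄ᵢ−x̄)² = 387.350; SSW = ΣΣ(x−x̄ᵢ)² = 317.275
MSB = 387.350/2 = 193.6751; MSW = 317.275/21 = 15.1083
F = MSB/MSW = 12.8191
df = (2, 21)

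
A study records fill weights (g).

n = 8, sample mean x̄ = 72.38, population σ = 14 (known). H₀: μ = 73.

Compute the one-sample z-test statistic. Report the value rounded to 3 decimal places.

test statistic = -0.125

SE = σ/√n = 14/√8 = 4.9497
z = (x̄−μ₀)/SE = (72.38−73)/4.9497 = -0.1253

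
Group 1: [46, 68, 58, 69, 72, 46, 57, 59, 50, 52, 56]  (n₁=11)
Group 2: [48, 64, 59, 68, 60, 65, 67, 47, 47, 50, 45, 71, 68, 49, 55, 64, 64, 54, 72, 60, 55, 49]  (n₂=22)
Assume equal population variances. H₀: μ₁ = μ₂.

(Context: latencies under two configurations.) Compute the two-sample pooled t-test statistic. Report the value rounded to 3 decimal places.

test statistic = -0.210

x̄₁=57.545, s₁=8.993, n₁=11
x̄₂=58.227, s₂=8.679, n₂=22
s_p² = [10·8.993² + 21·8.679²]/31 = 77.1158
SE = √(s_p²·(1/11+1/22)) = 3.2428
t = (57.545−58.227)/3.2428 = -0.2103
df = 31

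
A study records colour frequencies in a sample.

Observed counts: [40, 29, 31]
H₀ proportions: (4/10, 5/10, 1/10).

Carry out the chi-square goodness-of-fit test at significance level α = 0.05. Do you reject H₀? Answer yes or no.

reject H₀: yes

n = 100; E_i = n·p_i = [40.00, 50.00, 10.00]
χ² = (40−40.00)²/40.00 + (29−50.00)²/50.00 + (31−10.00)²/10.00 = 52.9200
df = 2
p-value (upper-tail) = 0.00000
At α=0.05: p < α → reject H₀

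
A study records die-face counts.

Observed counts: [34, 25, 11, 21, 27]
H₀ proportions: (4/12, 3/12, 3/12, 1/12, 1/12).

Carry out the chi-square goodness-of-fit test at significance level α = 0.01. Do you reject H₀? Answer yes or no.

n = 118; E_i = n·p_i = [39.33, 29.50, 29.50, 9.83, 9.83]
χ² = (34−39.33)²/39.33 + (25−29.50)²/29.50 + (11−29.50)²/29.50 + (21−9.83)²/9.83 + (27−9.83)²/9.83 = 55.6610
df = 4
p-value (upper-tail) = 0.00000
At α=0.01: p < α → reject H₀

reject H₀: yes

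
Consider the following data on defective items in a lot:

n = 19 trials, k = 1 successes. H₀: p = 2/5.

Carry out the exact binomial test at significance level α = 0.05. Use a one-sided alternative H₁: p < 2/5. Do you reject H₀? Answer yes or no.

Exact binomial: n=19, k=1, p₀=2/5=0.4000
P(X≤1) from Σ C(n,i)·p₀^i·(1−p₀)^(n−i)
p-value (one-sided, H₁ less) = 0.00083
At α=0.05: p < α → reject H₀

reject H₀: yes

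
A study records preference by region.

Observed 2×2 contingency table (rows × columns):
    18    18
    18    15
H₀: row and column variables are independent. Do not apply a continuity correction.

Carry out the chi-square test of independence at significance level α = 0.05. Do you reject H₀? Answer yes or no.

reject H₀: no

Row totals [36, 33], col totals [36, 33], n=69
χ² = (18−18.78)²/18.78 + (18−17.22)²/17.22 + (18−17.22)²/17.22 + (15−15.78)²/15.78 = 0.1426
df = 1
p-value (upper-tail) = 0.70575
At α=0.05: p ≥ α → fail to reject H₀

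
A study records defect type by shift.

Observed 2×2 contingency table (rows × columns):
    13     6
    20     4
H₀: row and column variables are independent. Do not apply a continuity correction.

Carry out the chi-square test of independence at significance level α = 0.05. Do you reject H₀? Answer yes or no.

reject H₀: no

Row totals [19, 24], col totals [33, 10], n=43
χ² = (13−14.58)²/14.58 + (6−4.42)²/4.42 + (20−18.42)²/18.42 + (4−5.58)²/5.58 = 1.3213
df = 1
p-value (upper-tail) = 0.25036
At α=0.05: p ≥ α → fail to reject H₀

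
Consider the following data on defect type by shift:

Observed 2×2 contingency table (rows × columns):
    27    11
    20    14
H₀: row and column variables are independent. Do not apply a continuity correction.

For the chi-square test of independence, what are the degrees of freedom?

degrees of freedom = 1

df = (r−1)(c−1) = (2−1)·(2−1) = 1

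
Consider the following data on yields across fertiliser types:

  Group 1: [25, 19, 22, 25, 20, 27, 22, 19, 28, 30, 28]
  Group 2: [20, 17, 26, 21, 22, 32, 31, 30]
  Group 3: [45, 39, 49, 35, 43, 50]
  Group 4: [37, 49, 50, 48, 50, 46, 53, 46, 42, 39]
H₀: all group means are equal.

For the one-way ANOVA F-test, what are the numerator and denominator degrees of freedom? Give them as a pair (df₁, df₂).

degrees of freedom = [3, 31]

k = 4 groups, N = 35 total
df = (k−1, N−k) = (4−1, 35−4) = (3, 31)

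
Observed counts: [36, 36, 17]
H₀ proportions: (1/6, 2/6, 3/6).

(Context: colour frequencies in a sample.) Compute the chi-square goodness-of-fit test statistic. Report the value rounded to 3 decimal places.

test statistic = 48.551

n = 89; E_i = n·p_i = [14.83, 29.67, 44.50]
χ² = (36−14.83)²/14.83 + (36−29.67)²/29.67 + (17−44.50)²/44.50 = 48.5506
df = 2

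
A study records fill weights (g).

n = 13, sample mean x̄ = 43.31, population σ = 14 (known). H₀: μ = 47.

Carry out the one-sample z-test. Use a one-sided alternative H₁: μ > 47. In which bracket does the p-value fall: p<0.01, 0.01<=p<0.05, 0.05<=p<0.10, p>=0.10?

SE = σ/√n = 14/√13 = 3.8829
z = (x̄−μ₀)/SE = (43.31−47)/3.8829 = -0.9503
p-value (one-sided, H₁ greater) = 0.82903
→ bracket: p>=0.10

p-value bracket: p>=0.10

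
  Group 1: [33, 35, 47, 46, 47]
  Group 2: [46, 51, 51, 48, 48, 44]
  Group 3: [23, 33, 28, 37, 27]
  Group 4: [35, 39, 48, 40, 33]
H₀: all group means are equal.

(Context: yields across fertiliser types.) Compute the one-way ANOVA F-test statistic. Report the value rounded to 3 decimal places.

test statistic = 10.981

Group means [41.60, 48.00, 29.60, 39.00], grand mean 39.952
SSB = Σnᵢ(x̄ᵢ−x̄)² = 942.552; SSW = ΣΣ(x−x̄ᵢ)² = 486.400
MSB = 942.552/3 = 314.1841; MSW = 486.400/17 = 28.6118
F = MSB/MSW = 10.9809
df = (3, 17)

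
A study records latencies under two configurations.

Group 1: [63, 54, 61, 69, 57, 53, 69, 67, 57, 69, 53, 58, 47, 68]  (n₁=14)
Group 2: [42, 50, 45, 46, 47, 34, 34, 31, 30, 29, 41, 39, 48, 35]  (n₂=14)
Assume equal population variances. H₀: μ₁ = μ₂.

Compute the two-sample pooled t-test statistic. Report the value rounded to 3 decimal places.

test statistic = 7.675

x̄₁=60.357, s₁=7.281, n₁=14
x̄₂=39.357, s₂=7.196, n₂=14
s_p² = [13·7.281² + 13·7.196²]/26 = 52.4011
SE = √(s_p²·(1/14+1/14)) = 2.7360
t = (60.357−39.357)/2.7360 = 7.6753
df = 26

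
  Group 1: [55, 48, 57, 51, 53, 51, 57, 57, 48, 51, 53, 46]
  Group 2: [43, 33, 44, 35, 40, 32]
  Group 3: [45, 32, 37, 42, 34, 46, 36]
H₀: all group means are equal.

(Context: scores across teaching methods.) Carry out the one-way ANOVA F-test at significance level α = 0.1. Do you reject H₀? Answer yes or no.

Group means [52.25, 37.83, 38.86], grand mean 45.040
SSB = Σnᵢ(x̄ᵢ−x̄)² = 1203.020; SSW = ΣΣ(x−x̄ᵢ)² = 471.940
MSB = 1203.020/2 = 601.5098; MSW = 471.940/22 = 21.4518
F = MSB/MSW = 28.0400
df = (2, 22)
p-value (upper-tail) = 0.00000
At α=0.1: p < α → reject H₀

reject H₀: yes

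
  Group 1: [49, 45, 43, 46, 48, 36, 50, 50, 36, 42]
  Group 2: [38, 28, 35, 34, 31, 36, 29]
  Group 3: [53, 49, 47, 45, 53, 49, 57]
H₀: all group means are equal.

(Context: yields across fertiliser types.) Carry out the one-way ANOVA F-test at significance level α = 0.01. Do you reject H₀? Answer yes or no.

Group means [44.50, 33.00, 50.43], grand mean 42.875
SSB = Σnᵢ(x̄ᵢ−x̄)² = 1108.411; SSW = ΣΣ(x−x̄ᵢ)² = 434.214
MSB = 1108.411/2 = 554.2054; MSW = 434.214/21 = 20.6769
F = MSB/MSW = 26.8032
df = (2, 21)
p-value (upper-tail) = 0.00000
At α=0.01: p < α → reject H₀

reject H₀: yes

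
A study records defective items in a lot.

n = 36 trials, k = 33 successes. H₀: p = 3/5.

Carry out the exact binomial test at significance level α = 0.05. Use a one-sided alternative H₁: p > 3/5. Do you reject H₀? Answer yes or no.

Exact binomial: n=36, k=33, p₀=3/5=0.6000
P(X≥33) from Σ C(n,i)·p₀^i·(1−p₀)^(n−i)
p-value (one-sided, H₁ greater) = 0.00002
At α=0.05: p < α → reject H₀

reject H₀: yes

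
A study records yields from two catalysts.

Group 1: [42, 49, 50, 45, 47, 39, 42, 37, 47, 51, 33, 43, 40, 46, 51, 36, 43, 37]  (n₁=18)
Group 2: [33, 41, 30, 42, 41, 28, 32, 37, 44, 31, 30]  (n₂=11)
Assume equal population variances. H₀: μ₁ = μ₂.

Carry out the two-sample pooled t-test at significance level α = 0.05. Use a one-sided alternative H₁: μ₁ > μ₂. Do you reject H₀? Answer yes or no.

reject H₀: yes

x̄₁=43.222, s₁=5.451, n₁=18
x̄₂=35.364, s₂=5.767, n₂=11
s_p² = [17·5.451² + 10·5.767²]/27 = 31.0243
SE = √(s_p²·(1/18+1/11)) = 2.1317
t = (43.222−35.364)/2.1317 = 3.6866
df = 27
p-value (one-sided, H₁ greater) = 0.00050
At α=0.05: p < α → reject H₀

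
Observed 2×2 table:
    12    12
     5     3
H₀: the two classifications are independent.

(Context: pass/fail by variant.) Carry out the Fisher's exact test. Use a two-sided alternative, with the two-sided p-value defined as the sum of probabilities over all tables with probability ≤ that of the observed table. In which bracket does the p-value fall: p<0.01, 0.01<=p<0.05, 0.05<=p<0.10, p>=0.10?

p-value bracket: p>=0.10

Margins: r₁=24, r₂=8, c₁=17, c₂=15, n=32
p_obs = C(24,12)·C(8,5)/C(32,17); sum pmf over tables with pmf ≤ p_obs
p-value (two-sided) = 0.69114
→ bracket: p>=0.10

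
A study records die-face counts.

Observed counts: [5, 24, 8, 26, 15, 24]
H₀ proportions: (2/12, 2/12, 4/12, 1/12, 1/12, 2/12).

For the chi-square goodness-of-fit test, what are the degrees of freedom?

degrees of freedom = 5

df = k − 1 = 6 − 1 = 5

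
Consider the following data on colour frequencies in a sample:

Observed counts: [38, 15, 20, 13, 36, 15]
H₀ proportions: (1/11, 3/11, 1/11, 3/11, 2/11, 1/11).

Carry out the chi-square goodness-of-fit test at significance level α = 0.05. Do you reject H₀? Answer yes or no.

n = 137; E_i = n·p_i = [12.45, 37.36, 12.45, 37.36, 24.91, 12.45]
χ² = (38−12.45)²/12.45 + (15−37.36)²/37.36 + (20−12.45)²/12.45 + (13−37.36)²/37.36 + (36−24.91)²/24.91 + (15−12.45)²/12.45 = 91.6983
df = 5
p-value (upper-tail) = 0.00000
At α=0.05: p < α → reject H₀

reject H₀: yes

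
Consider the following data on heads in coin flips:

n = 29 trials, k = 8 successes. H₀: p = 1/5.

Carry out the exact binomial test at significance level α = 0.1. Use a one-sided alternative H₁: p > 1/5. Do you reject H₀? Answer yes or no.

reject H₀: no

Exact binomial: n=29, k=8, p₀=1/5=0.2000
P(X≥8) from Σ C(n,i)·p₀^i·(1−p₀)^(n−i)
p-value (one-sided, H₁ greater) = 0.20973
At α=0.1: p ≥ α → fail to reject H₀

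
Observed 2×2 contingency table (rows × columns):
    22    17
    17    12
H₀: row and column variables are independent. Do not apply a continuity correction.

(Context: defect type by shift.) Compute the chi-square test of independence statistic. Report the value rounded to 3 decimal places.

Row totals [39, 29], col totals [39, 29], n=68
χ² = (22−22.37)²/22.37 + (17−16.63)²/16.63 + (17−16.63)²/16.63 + (12−12.37)²/12.37 = 0.0332
df = 1

test statistic = 0.033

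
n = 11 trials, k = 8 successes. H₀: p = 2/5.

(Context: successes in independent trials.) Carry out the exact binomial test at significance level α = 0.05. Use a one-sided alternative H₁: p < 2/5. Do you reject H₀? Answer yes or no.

Exact binomial: n=11, k=8, p₀=2/5=0.4000
P(X≤8) from Σ C(n,i)·p₀^i·(1−p₀)^(n−i)
p-value (one-sided, H₁ less) = 0.99408
At α=0.05: p ≥ α → fail to reject H₀

reject H₀: no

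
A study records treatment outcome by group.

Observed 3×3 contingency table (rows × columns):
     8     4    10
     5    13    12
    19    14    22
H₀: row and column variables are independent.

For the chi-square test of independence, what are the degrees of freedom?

df = (r−1)(c−1) = (3−1)·(3−1) = 4

degrees of freedom = 4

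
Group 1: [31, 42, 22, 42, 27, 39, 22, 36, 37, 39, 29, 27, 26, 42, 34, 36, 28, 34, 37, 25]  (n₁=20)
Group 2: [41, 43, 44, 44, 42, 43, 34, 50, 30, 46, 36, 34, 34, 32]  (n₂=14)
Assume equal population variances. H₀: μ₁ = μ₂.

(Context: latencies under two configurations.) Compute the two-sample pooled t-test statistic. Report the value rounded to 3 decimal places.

x̄₁=32.750, s₁=6.640, n₁=20
x̄₂=39.500, s₂=6.048, n₂=14
s_p² = [19·6.640² + 13·6.048²]/32 = 41.0391
SE = √(s_p²·(1/20+1/14)) = 2.2323
t = (32.750−39.500)/2.2323 = -3.0237
df = 32

test statistic = -3.024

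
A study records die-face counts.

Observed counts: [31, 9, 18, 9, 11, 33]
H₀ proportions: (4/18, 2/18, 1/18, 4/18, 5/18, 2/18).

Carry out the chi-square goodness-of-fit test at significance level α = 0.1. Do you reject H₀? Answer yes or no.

n = 111; E_i = n·p_i = [24.67, 12.33, 6.17, 24.67, 30.83, 12.33]
χ² = (31−24.67)²/24.67 + (9−12.33)²/12.33 + (18−6.17)²/6.17 + (9−24.67)²/24.67 + (11−30.83)²/30.83 + (33−12.33)²/12.33 = 82.5730
df = 5
p-value (upper-tail) = 0.00000
At α=0.1: p < α → reject H₀

reject H₀: yes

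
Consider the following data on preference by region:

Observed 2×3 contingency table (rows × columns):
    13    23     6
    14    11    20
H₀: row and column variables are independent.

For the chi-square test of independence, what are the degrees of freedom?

degrees of freedom = 2

df = (r−1)(c−1) = (2−1)·(3−1) = 2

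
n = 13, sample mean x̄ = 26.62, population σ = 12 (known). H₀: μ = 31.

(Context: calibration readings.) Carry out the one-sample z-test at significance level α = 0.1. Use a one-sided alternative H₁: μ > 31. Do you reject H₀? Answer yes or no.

SE = σ/√n = 12/√13 = 3.3282
z = (x̄−μ₀)/SE = (26.62−31)/3.3282 = -1.3160
p-value (one-sided, H₁ greater) = 0.90592
At α=0.1: p ≥ α → fail to reject H₀

reject H₀: no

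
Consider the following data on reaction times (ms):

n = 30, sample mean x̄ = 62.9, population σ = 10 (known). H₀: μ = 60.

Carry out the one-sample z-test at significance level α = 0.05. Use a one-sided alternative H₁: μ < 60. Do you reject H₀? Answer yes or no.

SE = σ/√n = 10/√30 = 1.8257
z = (x̄−μ₀)/SE = (62.9−60)/1.8257 = 1.5884
p-value (one-sided, H₁ less) = 0.94390
At α=0.05: p ≥ α → fail to reject H₀

reject H₀: no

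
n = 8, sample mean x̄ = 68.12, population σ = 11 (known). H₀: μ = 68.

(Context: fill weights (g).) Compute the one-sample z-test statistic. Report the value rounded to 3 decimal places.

SE = σ/√n = 11/√8 = 3.8891
z = (x̄−μ₀)/SE = (68.12−68)/3.8891 = 0.0309

test statistic = 0.031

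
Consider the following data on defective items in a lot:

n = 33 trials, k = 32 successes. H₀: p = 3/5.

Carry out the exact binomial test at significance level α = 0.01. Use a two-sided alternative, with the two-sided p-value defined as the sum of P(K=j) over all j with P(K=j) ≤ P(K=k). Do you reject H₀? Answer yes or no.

Exact binomial: n=33, k=32, p₀=3/5=0.6000
P(X=j) = C(n,j)·p₀^j·(1−p₀)^(n−j); p = Σ P(X=j) over j with P(X=j) ≤ P(X=32)
p-value (two-sided) = 0.00000
At α=0.01: p < α → reject H₀

reject H₀: yes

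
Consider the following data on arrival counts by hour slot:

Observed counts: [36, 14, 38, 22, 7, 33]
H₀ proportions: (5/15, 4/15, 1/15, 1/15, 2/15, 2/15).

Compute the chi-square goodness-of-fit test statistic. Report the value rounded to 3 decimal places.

n = 150; E_i = n·p_i = [50.00, 40.00, 10.00, 10.00, 20.00, 20.00]
χ² = (36−50.00)²/50.00 + (14−40.00)²/40.00 + (38−10.00)²/10.00 + (22−10.00)²/10.00 + (7−20.00)²/20.00 + (33−20.00)²/20.00 = 130.5200
df = 5

test statistic = 130.520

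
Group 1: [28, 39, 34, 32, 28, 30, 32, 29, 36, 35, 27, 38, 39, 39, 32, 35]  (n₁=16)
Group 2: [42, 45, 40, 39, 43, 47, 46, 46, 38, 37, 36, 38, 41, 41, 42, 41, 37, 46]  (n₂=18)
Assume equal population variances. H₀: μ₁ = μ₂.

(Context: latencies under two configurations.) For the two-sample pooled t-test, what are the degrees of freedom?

df = n₁ + n₂ − 2 = 16 + 18 − 2 = 32

degrees of freedom = 32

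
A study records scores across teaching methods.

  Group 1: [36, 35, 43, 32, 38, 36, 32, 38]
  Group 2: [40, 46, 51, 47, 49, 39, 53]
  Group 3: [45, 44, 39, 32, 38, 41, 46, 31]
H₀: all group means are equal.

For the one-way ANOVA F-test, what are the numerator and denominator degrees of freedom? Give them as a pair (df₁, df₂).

k = 3 groups, N = 23 total
df = (k−1, N−k) = (3−1, 23−3) = (2, 20)

degrees of freedom = [2, 20]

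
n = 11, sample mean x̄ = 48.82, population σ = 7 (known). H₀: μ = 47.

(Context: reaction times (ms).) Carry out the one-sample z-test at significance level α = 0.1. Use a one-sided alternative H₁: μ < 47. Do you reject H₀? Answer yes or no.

reject H₀: no

SE = σ/√n = 7/√11 = 2.1106
z = (x̄−μ₀)/SE = (48.82−47)/2.1106 = 0.8623
p-value (one-sided, H₁ less) = 0.80574
At α=0.1: p ≥ α → fail to reject H₀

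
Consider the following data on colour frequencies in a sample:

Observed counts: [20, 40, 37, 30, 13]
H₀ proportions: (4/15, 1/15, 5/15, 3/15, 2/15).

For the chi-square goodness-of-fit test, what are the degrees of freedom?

df = k − 1 = 5 − 1 = 4

degrees of freedom = 4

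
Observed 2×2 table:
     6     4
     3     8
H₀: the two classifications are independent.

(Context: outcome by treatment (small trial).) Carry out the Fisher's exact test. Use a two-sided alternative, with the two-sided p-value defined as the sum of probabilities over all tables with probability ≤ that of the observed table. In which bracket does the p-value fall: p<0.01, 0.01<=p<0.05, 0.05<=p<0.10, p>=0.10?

Margins: r₁=10, r₂=11, c₁=9, c₂=12, n=21
p_obs = C(10,6)·C(11,3)/C(21,9); sum pmf over tables with pmf ≤ p_obs
p-value (two-sided) = 0.19838
→ bracket: p>=0.10

p-value bracket: p>=0.10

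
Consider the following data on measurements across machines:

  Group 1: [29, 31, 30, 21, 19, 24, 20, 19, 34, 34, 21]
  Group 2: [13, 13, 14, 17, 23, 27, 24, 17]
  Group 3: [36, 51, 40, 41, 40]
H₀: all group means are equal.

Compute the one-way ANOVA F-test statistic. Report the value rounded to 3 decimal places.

Group means [25.64, 18.50, 41.60], grand mean 26.583
SSB = Σnᵢ(x̄ᵢ−x̄)² = 1660.088; SSW = ΣΣ(x−x̄ᵢ)² = 697.745
MSB = 1660.088/2 = 830.0439; MSW = 697.745/21 = 33.2260
F = MSB/MSW = 24.9818
df = (2, 21)

test statistic = 24.982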